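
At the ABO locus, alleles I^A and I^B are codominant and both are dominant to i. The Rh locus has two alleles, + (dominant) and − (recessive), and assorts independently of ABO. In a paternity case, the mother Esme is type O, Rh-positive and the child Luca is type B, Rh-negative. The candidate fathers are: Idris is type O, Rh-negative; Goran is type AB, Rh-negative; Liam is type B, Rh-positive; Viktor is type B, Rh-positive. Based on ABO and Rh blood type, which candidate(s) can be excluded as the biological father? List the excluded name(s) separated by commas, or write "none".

A candidate is excluded only if no genotype consistent with his phenotype could produce a type B, Rh-negative child with a type O, Rh-positive mother.
Idris (type O, Rh-): no genotype consistent with that phenotype can produce a type-B Rh- child with a type-O mother.

Idris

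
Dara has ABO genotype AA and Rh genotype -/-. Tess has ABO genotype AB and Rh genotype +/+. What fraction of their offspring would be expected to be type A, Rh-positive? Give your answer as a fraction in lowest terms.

ABO cross AA × AB → offspring phenotypes: 1/2 A, 1/2 AB.
Rh cross -/- × +/+ → 1 Rh+.
Independent loci: P(type A, Rh-positive) = 1/2 × 1 = 1/2.

1/2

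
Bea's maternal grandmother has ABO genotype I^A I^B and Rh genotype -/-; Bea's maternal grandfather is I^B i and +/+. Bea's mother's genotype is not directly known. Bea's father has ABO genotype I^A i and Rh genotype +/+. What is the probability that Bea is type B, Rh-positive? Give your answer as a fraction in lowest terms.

Bea's mother's ABO genotype from I^A I^B × I^B i: 1/4 I^A I^B, 1/4 I^A i, 1/4 I^B I^B, 1/4 I^B i.
Crossing each possibility with the father I^A i and summing P(type B): 1/4·1/4 + 1/4·0 + 1/4·1/2 + 1/4·1/4 = 1/4.
Similarly for Rh via the mother's Rh distribution: P(Rh+) = 1.
Independent loci: 1/4 × 1 = 1/4.

1/4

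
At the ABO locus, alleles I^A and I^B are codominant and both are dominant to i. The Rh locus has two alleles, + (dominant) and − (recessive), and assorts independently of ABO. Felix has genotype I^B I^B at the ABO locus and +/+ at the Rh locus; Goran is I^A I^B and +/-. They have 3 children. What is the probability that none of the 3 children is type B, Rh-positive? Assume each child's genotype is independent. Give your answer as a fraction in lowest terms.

ABO cross I^B I^B × I^A I^B → 1/2 B, 1/2 AB.
Rh cross +/+ × +/- → 1 Rh+; so P(type B, Rh-positive) = 1/2 × 1 = 1/2 per child.
P(not type B, Rh-positive) = 1/2 for one child; (1/2)^3 = 1/8.

1/8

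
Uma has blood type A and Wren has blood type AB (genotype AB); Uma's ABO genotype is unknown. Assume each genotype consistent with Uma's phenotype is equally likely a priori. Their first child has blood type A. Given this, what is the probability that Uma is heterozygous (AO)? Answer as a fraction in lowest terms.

Possible genotypes: Uma ∈ {AA, AO}; Wren ∈ {AB}.
Weight each parental genotype pair by prior × P(type-A child):
  AA × AB: posterior weight 1/2.
  AO × AB: posterior weight 1/2.
Sum the posterior weight over pairs where Uma is AO: 1/2.

1/2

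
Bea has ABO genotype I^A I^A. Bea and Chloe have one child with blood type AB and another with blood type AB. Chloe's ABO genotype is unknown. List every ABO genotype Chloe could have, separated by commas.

For each candidate genotype of Chloe, check whether crossing it with I^A I^A can produce every observed child phenotype.
  I^A I^A → possible child types {A} ✗
  I^A I^B → possible child types {A, AB} ✓
  I^A i → possible child types {A} ✗
  I^B I^B → possible child types {AB} ✓
  I^B i → possible child types {A, AB} ✓
  i i → possible child types {A} ✗

I^A I^B, I^B I^B, I^B i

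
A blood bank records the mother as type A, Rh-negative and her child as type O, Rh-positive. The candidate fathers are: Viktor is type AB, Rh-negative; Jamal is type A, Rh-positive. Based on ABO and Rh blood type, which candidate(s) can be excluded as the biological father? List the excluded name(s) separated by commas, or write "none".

Viktor

A candidate is excluded only if no genotype consistent with his phenotype could produce a type O, Rh-positive child with a type A, Rh-negative mother.
Viktor (type AB, Rh-): no genotype consistent with that phenotype can produce a type-O Rh+ child with a type-A mother.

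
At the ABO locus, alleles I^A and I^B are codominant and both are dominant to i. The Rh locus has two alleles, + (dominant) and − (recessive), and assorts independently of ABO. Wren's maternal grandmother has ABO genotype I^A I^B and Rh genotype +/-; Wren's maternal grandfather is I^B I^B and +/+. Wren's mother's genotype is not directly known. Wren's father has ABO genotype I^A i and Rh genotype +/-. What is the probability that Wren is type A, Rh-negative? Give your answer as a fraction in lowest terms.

Wren's mother's ABO genotype from I^A I^B × I^B I^B: 1/2 I^A I^B, 1/2 I^B I^B.
Crossing each possibility with the father I^A i and summing P(type A): 1/2·1/2 + 1/2·0 = 1/4.
Similarly for Rh via the mother's Rh distribution: P(Rh-) = 1/8.
Independent loci: 1/4 × 1/8 = 1/32.

1/32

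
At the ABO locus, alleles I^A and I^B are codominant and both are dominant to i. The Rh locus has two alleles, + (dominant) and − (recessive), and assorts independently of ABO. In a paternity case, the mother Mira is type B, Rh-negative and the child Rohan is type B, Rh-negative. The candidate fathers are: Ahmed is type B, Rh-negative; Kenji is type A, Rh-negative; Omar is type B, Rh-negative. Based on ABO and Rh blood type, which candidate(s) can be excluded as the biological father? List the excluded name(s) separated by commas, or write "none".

A candidate is excluded only if no genotype consistent with his phenotype could produce a type B, Rh-negative child with a type B, Rh-negative mother.
Every candidate has at least one consistent genotype combination, so none can be excluded.

none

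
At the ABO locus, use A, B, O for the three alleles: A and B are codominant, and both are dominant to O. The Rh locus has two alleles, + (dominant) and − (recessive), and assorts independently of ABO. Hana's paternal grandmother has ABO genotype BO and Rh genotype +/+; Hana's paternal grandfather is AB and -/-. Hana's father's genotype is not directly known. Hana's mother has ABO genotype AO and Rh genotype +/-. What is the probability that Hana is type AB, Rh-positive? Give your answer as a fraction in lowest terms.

3/16

Hana's father's ABO genotype from BO × AB: 1/4 AB, 1/4 AO, 1/4 BB, 1/4 BO.
Crossing each possibility with the mother AO and summing P(type AB): 1/4·1/4 + 1/4·0 + 1/4·1/2 + 1/4·1/4 = 1/4.
Similarly for Rh via the father's Rh distribution: P(Rh+) = 3/4.
Independent loci: 1/4 × 3/4 = 3/16.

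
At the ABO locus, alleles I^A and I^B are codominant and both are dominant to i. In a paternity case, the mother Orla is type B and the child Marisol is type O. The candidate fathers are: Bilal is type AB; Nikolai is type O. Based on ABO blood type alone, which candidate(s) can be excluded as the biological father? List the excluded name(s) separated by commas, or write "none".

A candidate is excluded only if no genotype consistent with his phenotype could produce a type O child with a type B mother.
Bilal (type AB): no genotype consistent with that phenotype can produce a type-O child with a type-B mother.

Bilal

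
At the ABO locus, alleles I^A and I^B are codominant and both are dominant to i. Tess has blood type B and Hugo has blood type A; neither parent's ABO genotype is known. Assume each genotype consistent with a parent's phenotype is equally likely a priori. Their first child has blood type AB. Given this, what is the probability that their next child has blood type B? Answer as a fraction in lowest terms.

5/36

Possible genotypes: Tess ∈ {I^B I^B, I^B i}; Hugo ∈ {I^A I^A, I^A i}.
Weight each parental genotype pair by prior × P(type-AB child):
  I^B I^B × I^A I^A: posterior weight 4/9; P(next child type B) = 0.
  I^B I^B × I^A i: posterior weight 2/9; P(next child type B) = 1/2.
  I^B i × I^A I^A: posterior weight 2/9; P(next child type B) = 0.
  I^B i × I^A i: posterior weight 1/9; P(next child type B) = 1/4.
Weighted sum = 5/36.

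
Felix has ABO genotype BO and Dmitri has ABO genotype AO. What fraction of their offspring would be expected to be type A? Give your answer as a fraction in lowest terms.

1/4

ABO cross BO × AO → offspring phenotypes: 1/4 O, 1/4 A, 1/4 B, 1/4 AB.
So P(type A) = 1/4.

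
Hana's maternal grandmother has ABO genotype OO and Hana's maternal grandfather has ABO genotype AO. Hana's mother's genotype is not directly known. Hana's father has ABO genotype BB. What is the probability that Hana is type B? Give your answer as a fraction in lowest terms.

Hana's mother's ABO genotype from OO × AO: 1/2 AO, 1/2 OO.
Crossing each possibility with the father BB and summing P(type B): 1/2·1/2 + 1/2·1 = 3/4.

3/4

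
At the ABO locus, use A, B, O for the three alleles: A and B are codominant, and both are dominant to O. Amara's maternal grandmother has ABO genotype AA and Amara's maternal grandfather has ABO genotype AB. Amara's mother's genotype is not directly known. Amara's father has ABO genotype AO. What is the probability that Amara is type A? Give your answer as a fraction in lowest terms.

3/4

Amara's mother's ABO genotype from AA × AB: 1/2 AA, 1/2 AB.
Crossing each possibility with the father AO and summing P(type A): 1/2·1 + 1/2·1/2 = 3/4.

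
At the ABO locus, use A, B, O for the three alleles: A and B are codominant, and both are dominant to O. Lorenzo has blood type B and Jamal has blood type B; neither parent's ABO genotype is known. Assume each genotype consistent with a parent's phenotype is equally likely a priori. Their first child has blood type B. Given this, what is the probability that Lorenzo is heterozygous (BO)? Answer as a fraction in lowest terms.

7/15

Possible genotypes: Lorenzo ∈ {BB, BO}; Jamal ∈ {BB, BO}.
Weight each parental genotype pair by prior × P(type-B child):
  BB × BB: posterior weight 4/15.
  BB × BO: posterior weight 4/15.
  BO × BB: posterior weight 4/15.
  BO × BO: posterior weight 1/5.
Sum the posterior weight over pairs where Lorenzo is BO: 7/15.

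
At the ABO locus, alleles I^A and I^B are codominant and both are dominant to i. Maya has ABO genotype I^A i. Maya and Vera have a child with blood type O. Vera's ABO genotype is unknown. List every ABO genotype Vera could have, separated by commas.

I^A i, I^B i, i i

For each candidate genotype of Vera, check whether crossing it with I^A i can produce every observed child phenotype.
  I^A I^A → possible child types {A} ✗
  I^A I^B → possible child types {A, B, AB} ✗
  I^A i → possible child types {O, A} ✓
  I^B I^B → possible child types {B, AB} ✗
  I^B i → possible child types {O, A, B, AB} ✓
  i i → possible child types {O, A} ✓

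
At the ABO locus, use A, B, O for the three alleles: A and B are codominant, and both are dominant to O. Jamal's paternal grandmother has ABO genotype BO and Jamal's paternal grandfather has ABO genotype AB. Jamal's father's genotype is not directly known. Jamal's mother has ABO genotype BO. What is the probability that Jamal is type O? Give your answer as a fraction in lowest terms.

Jamal's father's ABO genotype from BO × AB: 1/4 AB, 1/4 AO, 1/4 BB, 1/4 BO.
Crossing each possibility with the mother BO and summing P(type O): 1/4·0 + 1/4·1/4 + 1/4·0 + 1/4·1/4 = 1/8.

1/8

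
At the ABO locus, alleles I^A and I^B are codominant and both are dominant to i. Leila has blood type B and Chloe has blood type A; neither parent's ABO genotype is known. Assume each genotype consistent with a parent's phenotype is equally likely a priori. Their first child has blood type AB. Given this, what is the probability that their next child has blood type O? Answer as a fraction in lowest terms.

Possible genotypes: Leila ∈ {I^B I^B, I^B i}; Chloe ∈ {I^A I^A, I^A i}.
Weight each parental genotype pair by prior × P(type-AB child):
  I^B I^B × I^A I^A: posterior weight 4/9; P(next child type O) = 0.
  I^B I^B × I^A i: posterior weight 2/9; P(next child type O) = 0.
  I^B i × I^A I^A: posterior weight 2/9; P(next child type O) = 0.
  I^B i × I^A i: posterior weight 1/9; P(next child type O) = 1/4.
Weighted sum = 1/36.

1/36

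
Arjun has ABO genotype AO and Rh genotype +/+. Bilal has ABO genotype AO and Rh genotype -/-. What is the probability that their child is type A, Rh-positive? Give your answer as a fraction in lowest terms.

ABO cross AO × AO → offspring phenotypes: 1/4 O, 3/4 A.
Rh cross +/+ × -/- → 1 Rh+.
Independent loci: P(type A, Rh-positive) = 3/4 × 1 = 3/4.

3/4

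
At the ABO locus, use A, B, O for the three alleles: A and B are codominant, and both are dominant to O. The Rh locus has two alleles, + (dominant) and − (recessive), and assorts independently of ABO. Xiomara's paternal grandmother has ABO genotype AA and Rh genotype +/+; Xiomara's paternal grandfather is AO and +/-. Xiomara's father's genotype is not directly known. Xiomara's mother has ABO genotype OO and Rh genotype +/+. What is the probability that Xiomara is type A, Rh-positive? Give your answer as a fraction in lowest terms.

3/4

Xiomara's father's ABO genotype from AA × AO: 1/2 AA, 1/2 AO.
Crossing each possibility with the mother OO and summing P(type A): 1/2·1 + 1/2·1/2 = 3/4.
Similarly for Rh via the father's Rh distribution: P(Rh+) = 1.
Independent loci: 3/4 × 1 = 3/4.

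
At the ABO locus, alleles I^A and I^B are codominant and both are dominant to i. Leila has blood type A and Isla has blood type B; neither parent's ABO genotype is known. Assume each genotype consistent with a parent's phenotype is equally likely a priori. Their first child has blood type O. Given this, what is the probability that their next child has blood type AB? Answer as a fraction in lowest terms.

1/4

Possible genotypes: Leila ∈ {I^A I^A, I^A i}; Isla ∈ {I^B I^B, I^B i}.
Weight each parental genotype pair by prior × P(type-O child):
  I^A i × I^B i: posterior weight 1; P(next child type AB) = 1/4.
Weighted sum = 1/4.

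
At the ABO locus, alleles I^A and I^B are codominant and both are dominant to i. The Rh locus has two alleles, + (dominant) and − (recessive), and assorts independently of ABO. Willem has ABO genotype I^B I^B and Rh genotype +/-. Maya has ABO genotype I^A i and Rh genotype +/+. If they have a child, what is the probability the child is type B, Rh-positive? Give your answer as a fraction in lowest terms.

ABO cross I^B I^B × I^A i → offspring phenotypes: 1/2 B, 1/2 AB.
Rh cross +/- × +/+ → 1 Rh+.
Independent loci: P(type B, Rh-positive) = 1/2 × 1 = 1/2.

1/2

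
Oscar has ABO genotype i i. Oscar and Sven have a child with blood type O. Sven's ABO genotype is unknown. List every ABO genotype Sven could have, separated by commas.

I^A i, I^B i, i i

For each candidate genotype of Sven, check whether crossing it with i i can produce every observed child phenotype.
  I^A I^A → possible child types {A} ✗
  I^A I^B → possible child types {A, B} ✗
  I^A i → possible child types {O, A} ✓
  I^B I^B → possible child types {B} ✗
  I^B i → possible child types {O, B} ✓
  i i → possible child types {O} ✓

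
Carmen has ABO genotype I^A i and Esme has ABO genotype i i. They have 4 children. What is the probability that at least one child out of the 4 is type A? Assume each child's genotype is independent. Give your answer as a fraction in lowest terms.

15/16

ABO cross I^A i × i i → 1/2 O, 1/2 A.
So P(type A) = 1/2 per child.
P(none) = (1/2)^4 = 1/16; P(at least one) = 1 − 1/16 = 15/16.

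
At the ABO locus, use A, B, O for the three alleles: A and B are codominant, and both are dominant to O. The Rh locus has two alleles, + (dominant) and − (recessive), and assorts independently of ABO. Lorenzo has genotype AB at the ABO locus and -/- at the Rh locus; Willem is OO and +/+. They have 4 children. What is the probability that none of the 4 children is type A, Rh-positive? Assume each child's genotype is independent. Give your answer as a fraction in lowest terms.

ABO cross AB × OO → 1/2 A, 1/2 B.
Rh cross -/- × +/+ → 1 Rh+; so P(type A, Rh-positive) = 1/2 × 1 = 1/2 per child.
P(not type A, Rh-positive) = 1/2 for one child; (1/2)^4 = 1/16.

1/16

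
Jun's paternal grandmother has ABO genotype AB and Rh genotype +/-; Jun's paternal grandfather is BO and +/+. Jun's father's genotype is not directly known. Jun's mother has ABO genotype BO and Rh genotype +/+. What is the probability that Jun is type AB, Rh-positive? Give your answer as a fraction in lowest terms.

Jun's father's ABO genotype from AB × BO: 1/4 AB, 1/4 AO, 1/4 BB, 1/4 BO.
Crossing each possibility with the mother BO and summing P(type AB): 1/4·1/4 + 1/4·1/4 + 1/4·0 + 1/4·0 = 1/8.
Similarly for Rh via the father's Rh distribution: P(Rh+) = 1.
Independent loci: 1/8 × 1 = 1/8.

1/8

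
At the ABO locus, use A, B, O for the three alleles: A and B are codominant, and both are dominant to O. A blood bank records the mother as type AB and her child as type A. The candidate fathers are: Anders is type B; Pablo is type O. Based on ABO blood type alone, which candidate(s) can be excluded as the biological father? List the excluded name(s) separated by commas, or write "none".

none

A candidate is excluded only if no genotype consistent with his phenotype could produce a type A child with a type AB mother.
Every candidate has at least one consistent genotype combination, so none can be excluded.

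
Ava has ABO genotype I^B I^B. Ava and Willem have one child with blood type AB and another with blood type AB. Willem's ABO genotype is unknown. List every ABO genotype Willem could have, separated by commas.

I^A I^A, I^A I^B, I^A i

For each candidate genotype of Willem, check whether crossing it with I^B I^B can produce every observed child phenotype.
  I^A I^A → possible child types {AB} ✓
  I^A I^B → possible child types {B, AB} ✓
  I^A i → possible child types {B, AB} ✓
  I^B I^B → possible child types {B} ✗
  I^B i → possible child types {B} ✗
  i i → possible child types {B} ✗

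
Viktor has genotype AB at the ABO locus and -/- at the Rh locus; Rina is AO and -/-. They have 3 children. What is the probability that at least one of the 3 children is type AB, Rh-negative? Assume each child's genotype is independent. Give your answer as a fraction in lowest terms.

ABO cross AB × AO → 1/2 A, 1/4 B, 1/4 AB.
Rh cross -/- × -/- → 1 Rh-; so P(type AB, Rh-negative) = 1/4 × 1 = 1/4 per child.
P(none) = (3/4)^3 = 27/64; P(at least one) = 1 − 27/64 = 37/64.

37/64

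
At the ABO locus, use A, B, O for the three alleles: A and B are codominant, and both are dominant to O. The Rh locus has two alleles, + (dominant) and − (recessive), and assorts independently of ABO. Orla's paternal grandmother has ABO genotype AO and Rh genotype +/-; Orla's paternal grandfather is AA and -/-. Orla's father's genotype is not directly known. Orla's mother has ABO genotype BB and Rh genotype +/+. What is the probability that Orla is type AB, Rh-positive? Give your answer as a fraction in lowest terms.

Orla's father's ABO genotype from AO × AA: 1/2 AA, 1/2 AO.
Crossing each possibility with the mother BB and summing P(type AB): 1/2·1 + 1/2·1/2 = 3/4.
Similarly for Rh via the father's Rh distribution: P(Rh+) = 1.
Independent loci: 3/4 × 1 = 3/4.

3/4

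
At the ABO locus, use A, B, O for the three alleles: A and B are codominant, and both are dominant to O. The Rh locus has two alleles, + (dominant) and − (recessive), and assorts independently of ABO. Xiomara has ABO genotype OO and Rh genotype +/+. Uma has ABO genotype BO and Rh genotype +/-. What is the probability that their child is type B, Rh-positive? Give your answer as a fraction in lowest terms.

1/2

ABO cross OO × BO → offspring phenotypes: 1/2 O, 1/2 B.
Rh cross +/+ × +/- → 1 Rh+.
Independent loci: P(type B, Rh-positive) = 1/2 × 1 = 1/2.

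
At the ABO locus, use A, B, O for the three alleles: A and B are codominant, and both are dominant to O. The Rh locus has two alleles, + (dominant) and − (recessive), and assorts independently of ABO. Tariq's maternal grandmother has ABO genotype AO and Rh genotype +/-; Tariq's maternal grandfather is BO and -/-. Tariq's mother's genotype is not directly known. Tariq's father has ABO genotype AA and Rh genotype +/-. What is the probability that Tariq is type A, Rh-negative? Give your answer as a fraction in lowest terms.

Tariq's mother's ABO genotype from AO × BO: 1/4 AB, 1/4 AO, 1/4 BO, 1/4 OO.
Crossing each possibility with the father AA and summing P(type A): 1/4·1/2 + 1/4·1 + 1/4·1/2 + 1/4·1 = 3/4.
Similarly for Rh via the mother's Rh distribution: P(Rh-) = 3/8.
Independent loci: 3/4 × 3/8 = 9/32.

9/32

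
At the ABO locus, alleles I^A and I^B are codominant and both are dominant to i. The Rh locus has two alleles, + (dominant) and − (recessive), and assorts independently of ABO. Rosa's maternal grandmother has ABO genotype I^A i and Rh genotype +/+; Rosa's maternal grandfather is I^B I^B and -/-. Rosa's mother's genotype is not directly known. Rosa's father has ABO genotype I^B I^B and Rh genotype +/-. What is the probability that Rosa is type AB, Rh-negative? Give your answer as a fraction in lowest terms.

1/16

Rosa's mother's ABO genotype from I^A i × I^B I^B: 1/2 I^A I^B, 1/2 I^B i.
Crossing each possibility with the father I^B I^B and summing P(type AB): 1/2·1/2 + 1/2·0 = 1/4.
Similarly for Rh via the mother's Rh distribution: P(Rh-) = 1/4.
Independent loci: 1/4 × 1/4 = 1/16.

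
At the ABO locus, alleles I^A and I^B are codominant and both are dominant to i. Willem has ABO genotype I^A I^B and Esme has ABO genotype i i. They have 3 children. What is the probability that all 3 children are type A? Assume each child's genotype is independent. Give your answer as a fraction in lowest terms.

1/8

ABO cross I^A I^B × i i → 1/2 A, 1/2 B.
So P(type A) = 1/2 per child.
All 3 independent: (1/2)^3 = 1/8.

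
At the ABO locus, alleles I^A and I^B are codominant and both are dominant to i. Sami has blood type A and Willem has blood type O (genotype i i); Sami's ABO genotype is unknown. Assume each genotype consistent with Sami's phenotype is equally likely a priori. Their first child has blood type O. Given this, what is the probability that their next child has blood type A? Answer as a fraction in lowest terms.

1/2

Possible genotypes: Sami ∈ {I^A I^A, I^A i}; Willem ∈ {i i}.
Weight each parental genotype pair by prior × P(type-O child):
  I^A i × i i: posterior weight 1; P(next child type A) = 1/2.
Weighted sum = 1/2.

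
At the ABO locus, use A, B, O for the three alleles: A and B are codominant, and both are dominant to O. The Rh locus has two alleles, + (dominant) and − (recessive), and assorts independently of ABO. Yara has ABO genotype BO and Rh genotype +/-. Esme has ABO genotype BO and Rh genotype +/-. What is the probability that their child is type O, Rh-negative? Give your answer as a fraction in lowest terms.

1/16

ABO cross BO × BO → offspring phenotypes: 1/4 O, 3/4 B.
Rh cross +/- × +/- → 3/4 Rh+, 1/4 Rh-.
Independent loci: P(type O, Rh-negative) = 1/4 × 1/4 = 1/16.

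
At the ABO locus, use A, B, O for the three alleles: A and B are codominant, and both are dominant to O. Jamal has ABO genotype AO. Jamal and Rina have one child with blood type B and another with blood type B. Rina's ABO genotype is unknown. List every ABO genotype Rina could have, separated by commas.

For each candidate genotype of Rina, check whether crossing it with AO can produce every observed child phenotype.
  AA → possible child types {A} ✗
  AB → possible child types {A, B, AB} ✓
  AO → possible child types {O, A} ✗
  BB → possible child types {B, AB} ✓
  BO → possible child types {O, A, B, AB} ✓
  OO → possible child types {O, A} ✗

AB, BB, BO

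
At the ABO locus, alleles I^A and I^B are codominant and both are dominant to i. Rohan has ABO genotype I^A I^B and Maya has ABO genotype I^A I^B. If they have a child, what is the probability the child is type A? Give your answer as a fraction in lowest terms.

1/4

ABO cross I^A I^B × I^A I^B → offspring phenotypes: 1/4 A, 1/4 B, 1/2 AB.
So P(type A) = 1/4.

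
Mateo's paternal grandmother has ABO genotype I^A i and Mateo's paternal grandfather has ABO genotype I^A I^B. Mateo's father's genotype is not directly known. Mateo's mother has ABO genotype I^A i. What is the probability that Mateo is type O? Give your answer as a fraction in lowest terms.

Mateo's father's ABO genotype from I^A i × I^A I^B: 1/4 I^A I^A, 1/4 I^A I^B, 1/4 I^A i, 1/4 I^B i.
Crossing each possibility with the mother I^A i and summing P(type O): 1/4·0 + 1/4·0 + 1/4·1/4 + 1/4·1/4 = 1/8.

1/8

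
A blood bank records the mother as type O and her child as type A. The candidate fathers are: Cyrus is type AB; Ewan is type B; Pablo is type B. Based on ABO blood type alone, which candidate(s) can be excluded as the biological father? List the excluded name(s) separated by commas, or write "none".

Ewan, Pablo

A candidate is excluded only if no genotype consistent with his phenotype could produce a type A child with a type O mother.
Ewan (type B): no genotype consistent with that phenotype can produce a type-A child with a type-O mother.
Pablo (type B): no genotype consistent with that phenotype can produce a type-A child with a type-O mother.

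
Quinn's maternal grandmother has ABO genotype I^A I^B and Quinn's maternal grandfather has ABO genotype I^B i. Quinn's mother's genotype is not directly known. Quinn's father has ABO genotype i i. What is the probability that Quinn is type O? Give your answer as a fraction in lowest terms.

1/4

Quinn's mother's ABO genotype from I^A I^B × I^B i: 1/4 I^A I^B, 1/4 I^A i, 1/4 I^B I^B, 1/4 I^B i.
Crossing each possibility with the father i i and summing P(type O): 1/4·0 + 1/4·1/2 + 1/4·0 + 1/4·1/2 = 1/4.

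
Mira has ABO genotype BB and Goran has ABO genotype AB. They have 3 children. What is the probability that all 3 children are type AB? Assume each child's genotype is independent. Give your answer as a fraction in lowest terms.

ABO cross BB × AB → 1/2 B, 1/2 AB.
So P(type AB) = 1/2 per child.
All 3 independent: (1/2)^3 = 1/8.

1/8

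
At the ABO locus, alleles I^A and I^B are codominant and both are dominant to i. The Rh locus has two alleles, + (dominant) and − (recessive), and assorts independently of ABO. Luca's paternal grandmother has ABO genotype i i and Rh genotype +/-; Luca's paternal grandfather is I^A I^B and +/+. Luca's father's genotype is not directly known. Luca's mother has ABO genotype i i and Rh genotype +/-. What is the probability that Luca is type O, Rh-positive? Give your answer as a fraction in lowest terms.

Luca's father's ABO genotype from i i × I^A I^B: 1/2 I^A i, 1/2 I^B i.
Crossing each possibility with the mother i i and summing P(type O): 1/2·1/2 + 1/2·1/2 = 1/2.
Similarly for Rh via the father's Rh distribution: P(Rh+) = 7/8.
Independent loci: 1/2 × 7/8 = 7/16.

7/16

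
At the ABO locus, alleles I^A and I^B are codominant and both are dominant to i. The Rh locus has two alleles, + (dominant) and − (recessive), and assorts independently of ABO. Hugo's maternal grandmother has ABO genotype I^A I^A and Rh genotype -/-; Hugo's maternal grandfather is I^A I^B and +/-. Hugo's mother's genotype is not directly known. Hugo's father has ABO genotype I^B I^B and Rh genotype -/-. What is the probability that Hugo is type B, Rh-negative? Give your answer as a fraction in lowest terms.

Hugo's mother's ABO genotype from I^A I^A × I^A I^B: 1/2 I^A I^A, 1/2 I^A I^B.
Crossing each possibility with the father I^B I^B and summing P(type B): 1/2·0 + 1/2·1/2 = 1/4.
Similarly for Rh via the mother's Rh distribution: P(Rh-) = 3/4.
Independent loci: 1/4 × 3/4 = 3/16.

3/16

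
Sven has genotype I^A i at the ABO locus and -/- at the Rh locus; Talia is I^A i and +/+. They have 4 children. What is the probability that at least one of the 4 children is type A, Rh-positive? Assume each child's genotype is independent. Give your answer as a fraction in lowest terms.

ABO cross I^A i × I^A i → 1/4 O, 3/4 A.
Rh cross -/- × +/+ → 1 Rh+; so P(type A, Rh-positive) = 3/4 × 1 = 3/4 per child.
P(none) = (1/4)^4 = 1/256; P(at least one) = 1 − 1/256 = 255/256.

255/256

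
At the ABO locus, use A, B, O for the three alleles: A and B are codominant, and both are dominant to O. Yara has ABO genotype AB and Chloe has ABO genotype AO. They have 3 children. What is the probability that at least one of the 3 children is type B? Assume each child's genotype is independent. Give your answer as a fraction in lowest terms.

ABO cross AB × AO → 1/2 A, 1/4 B, 1/4 AB.
So P(type B) = 1/4 per child.
P(none) = (3/4)^3 = 27/64; P(at least one) = 1 − 27/64 = 37/64.

37/64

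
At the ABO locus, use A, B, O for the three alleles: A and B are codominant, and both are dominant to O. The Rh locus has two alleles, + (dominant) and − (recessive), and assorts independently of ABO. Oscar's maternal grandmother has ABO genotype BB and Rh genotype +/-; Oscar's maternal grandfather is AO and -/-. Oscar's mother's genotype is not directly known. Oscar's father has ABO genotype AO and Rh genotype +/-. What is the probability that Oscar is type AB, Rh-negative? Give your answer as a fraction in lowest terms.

3/32

Oscar's mother's ABO genotype from BB × AO: 1/2 AB, 1/2 BO.
Crossing each possibility with the father AO and summing P(type AB): 1/2·1/4 + 1/2·1/4 = 1/4.
Similarly for Rh via the mother's Rh distribution: P(Rh-) = 3/8.
Independent loci: 1/4 × 3/8 = 3/32.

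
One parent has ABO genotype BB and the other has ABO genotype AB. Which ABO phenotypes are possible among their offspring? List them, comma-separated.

B, AB

Gametes from BB × AB give offspring ABO genotypes AB, BB, i.e. phenotypes B, AB.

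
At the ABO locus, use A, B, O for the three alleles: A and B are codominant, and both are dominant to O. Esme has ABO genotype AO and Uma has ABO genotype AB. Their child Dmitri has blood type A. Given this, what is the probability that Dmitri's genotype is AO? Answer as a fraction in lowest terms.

1/2

Cross AO × AB → 1/4 AA, 1/4 AB, 1/4 AO, 1/4 BO.
Type-A genotypes among offspring: AA (1/4), AO (1/4); total 1/2.
P(AO | type A) = (1/4) / (1/2) = 1/2.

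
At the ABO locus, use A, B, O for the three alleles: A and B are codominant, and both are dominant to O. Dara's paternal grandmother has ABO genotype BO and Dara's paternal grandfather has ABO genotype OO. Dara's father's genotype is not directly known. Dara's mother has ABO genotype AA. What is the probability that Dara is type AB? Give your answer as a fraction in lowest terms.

Dara's father's ABO genotype from BO × OO: 1/2 BO, 1/2 OO.
Crossing each possibility with the mother AA and summing P(type AB): 1/2·1/2 + 1/2·0 = 1/4.

1/4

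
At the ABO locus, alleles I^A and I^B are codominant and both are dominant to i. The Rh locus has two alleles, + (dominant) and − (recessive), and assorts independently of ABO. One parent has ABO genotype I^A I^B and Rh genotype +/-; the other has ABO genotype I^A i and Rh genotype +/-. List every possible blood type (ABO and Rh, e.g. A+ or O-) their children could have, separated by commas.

A+, A-, B+, B-, AB+, AB-

Gametes from I^A I^B × I^A i give offspring ABO genotypes I^A I^A, I^A I^B, I^A i, I^B i, i.e. phenotypes A, B, AB.
Rh cross +/- × +/- → phenotypes Rh+, Rh-.
Combining independently: A+, A-, B+, B-, AB+, AB-.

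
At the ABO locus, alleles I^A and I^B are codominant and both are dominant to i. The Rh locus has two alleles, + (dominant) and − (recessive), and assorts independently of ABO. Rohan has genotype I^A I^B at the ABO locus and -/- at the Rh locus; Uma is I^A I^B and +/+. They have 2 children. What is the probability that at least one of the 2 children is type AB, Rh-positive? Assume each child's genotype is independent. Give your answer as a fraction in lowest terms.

3/4

ABO cross I^A I^B × I^A I^B → 1/4 A, 1/4 B, 1/2 AB.
Rh cross -/- × +/+ → 1 Rh+; so P(type AB, Rh-positive) = 1/2 × 1 = 1/2 per child.
P(none) = (1/2)^2 = 1/4; P(at least one) = 1 − 1/4 = 3/4.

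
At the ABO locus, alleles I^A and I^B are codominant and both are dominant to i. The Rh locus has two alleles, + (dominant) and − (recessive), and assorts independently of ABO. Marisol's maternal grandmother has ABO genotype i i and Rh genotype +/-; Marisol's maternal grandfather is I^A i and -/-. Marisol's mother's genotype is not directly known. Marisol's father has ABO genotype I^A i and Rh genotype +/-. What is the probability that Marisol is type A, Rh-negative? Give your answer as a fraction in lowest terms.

Marisol's mother's ABO genotype from i i × I^A i: 1/2 I^A i, 1/2 i i.
Crossing each possibility with the father I^A i and summing P(type A): 1/2·3/4 + 1/2·1/2 = 5/8.
Similarly for Rh via the mother's Rh distribution: P(Rh-) = 3/8.
Independent loci: 5/8 × 3/8 = 15/64.

15/64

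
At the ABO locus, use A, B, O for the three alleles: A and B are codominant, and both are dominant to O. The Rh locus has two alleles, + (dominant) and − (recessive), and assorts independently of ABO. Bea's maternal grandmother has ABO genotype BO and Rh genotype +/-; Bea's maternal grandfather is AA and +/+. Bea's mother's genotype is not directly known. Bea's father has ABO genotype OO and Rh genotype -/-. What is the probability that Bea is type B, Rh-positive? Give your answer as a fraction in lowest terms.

3/16

Bea's mother's ABO genotype from BO × AA: 1/2 AB, 1/2 AO.
Crossing each possibility with the father OO and summing P(type B): 1/2·1/2 + 1/2·0 = 1/4.
Similarly for Rh via the mother's Rh distribution: P(Rh+) = 3/4.
Independent loci: 1/4 × 3/4 = 3/16.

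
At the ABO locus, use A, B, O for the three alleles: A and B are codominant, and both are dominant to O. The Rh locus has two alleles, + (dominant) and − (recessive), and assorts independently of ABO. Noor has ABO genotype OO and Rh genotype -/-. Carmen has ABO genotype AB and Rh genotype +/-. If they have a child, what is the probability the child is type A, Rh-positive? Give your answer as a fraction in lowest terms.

ABO cross OO × AB → offspring phenotypes: 1/2 A, 1/2 B.
Rh cross -/- × +/- → 1/2 Rh+, 1/2 Rh-.
Independent loci: P(type A, Rh-positive) = 1/2 × 1/2 = 1/4.

1/4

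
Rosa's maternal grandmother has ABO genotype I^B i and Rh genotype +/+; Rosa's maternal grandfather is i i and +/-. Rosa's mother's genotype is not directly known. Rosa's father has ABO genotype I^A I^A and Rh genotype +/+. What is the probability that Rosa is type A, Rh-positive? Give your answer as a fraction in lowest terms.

3/4

Rosa's mother's ABO genotype from I^B i × i i: 1/2 I^B i, 1/2 i i.
Crossing each possibility with the father I^A I^A and summing P(type A): 1/2·1/2 + 1/2·1 = 3/4.
Similarly for Rh via the mother's Rh distribution: P(Rh+) = 1.
Independent loci: 3/4 × 1 = 3/4.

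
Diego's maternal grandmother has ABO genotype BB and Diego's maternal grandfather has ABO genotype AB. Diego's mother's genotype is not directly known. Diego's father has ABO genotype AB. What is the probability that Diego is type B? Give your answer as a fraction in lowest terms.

Diego's mother's ABO genotype from BB × AB: 1/2 AB, 1/2 BB.
Crossing each possibility with the father AB and summing P(type B): 1/2·1/4 + 1/2·1/2 = 3/8.

3/8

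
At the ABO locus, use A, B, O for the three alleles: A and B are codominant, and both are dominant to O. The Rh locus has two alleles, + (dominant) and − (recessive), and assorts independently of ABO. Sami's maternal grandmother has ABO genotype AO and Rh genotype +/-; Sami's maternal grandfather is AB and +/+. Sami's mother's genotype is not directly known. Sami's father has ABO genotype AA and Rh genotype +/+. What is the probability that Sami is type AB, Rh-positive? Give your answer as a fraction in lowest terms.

Sami's mother's ABO genotype from AO × AB: 1/4 AA, 1/4 AB, 1/4 AO, 1/4 BO.
Crossing each possibility with the father AA and summing P(type AB): 1/4·0 + 1/4·1/2 + 1/4·0 + 1/4·1/2 = 1/4.
Similarly for Rh via the mother's Rh distribution: P(Rh+) = 1.
Independent loci: 1/4 × 1 = 1/4.

1/4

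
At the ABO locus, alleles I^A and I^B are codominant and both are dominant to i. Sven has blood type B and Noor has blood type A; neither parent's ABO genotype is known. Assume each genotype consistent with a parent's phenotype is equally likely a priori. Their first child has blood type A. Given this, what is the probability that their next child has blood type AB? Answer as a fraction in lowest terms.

5/12

Possible genotypes: Sven ∈ {I^B I^B, I^B i}; Noor ∈ {I^A I^A, I^A i}.
Weight each parental genotype pair by prior × P(type-A child):
  I^B i × I^A I^A: posterior weight 2/3; P(next child type AB) = 1/2.
  I^B i × I^A i: posterior weight 1/3; P(next child type AB) = 1/4.
Weighted sum = 5/12.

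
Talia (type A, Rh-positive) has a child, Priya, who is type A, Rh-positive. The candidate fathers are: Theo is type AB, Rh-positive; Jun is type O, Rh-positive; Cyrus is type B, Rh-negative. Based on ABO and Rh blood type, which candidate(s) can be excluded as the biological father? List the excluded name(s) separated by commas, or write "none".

A candidate is excluded only if no genotype consistent with his phenotype could produce a type A, Rh-positive child with a type A, Rh-positive mother.
Every candidate has at least one consistent genotype combination, so none can be excluded.

none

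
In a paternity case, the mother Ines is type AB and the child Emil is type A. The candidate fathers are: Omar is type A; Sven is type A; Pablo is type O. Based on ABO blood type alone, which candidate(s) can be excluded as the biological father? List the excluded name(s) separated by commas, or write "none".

A candidate is excluded only if no genotype consistent with his phenotype could produce a type A child with a type AB mother.
Every candidate has at least one consistent genotype combination, so none can be excluded.

none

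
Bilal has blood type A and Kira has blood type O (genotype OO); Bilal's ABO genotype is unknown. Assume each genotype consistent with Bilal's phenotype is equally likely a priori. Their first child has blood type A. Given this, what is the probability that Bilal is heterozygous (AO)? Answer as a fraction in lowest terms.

1/3

Possible genotypes: Bilal ∈ {AA, AO}; Kira ∈ {OO}.
Weight each parental genotype pair by prior × P(type-A child):
  AA × OO: posterior weight 2/3.
  AO × OO: posterior weight 1/3.
Sum the posterior weight over pairs where Bilal is AO: 1/3.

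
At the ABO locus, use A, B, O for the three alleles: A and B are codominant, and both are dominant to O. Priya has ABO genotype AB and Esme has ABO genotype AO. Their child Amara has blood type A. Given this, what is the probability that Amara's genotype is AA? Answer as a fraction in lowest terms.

Cross AB × AO → 1/4 AA, 1/4 AB, 1/4 AO, 1/4 BO.
Type-A genotypes among offspring: AA (1/4), AO (1/4); total 1/2.
P(AA | type A) = (1/4) / (1/2) = 1/2.

1/2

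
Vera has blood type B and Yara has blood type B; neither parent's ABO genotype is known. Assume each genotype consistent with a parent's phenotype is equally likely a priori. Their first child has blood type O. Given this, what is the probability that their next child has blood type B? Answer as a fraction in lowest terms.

Possible genotypes: Vera ∈ {BB, BO}; Yara ∈ {BB, BO}.
Weight each parental genotype pair by prior × P(type-O child):
  BO × BO: posterior weight 1; P(next child type B) = 3/4.
Weighted sum = 3/4.

3/4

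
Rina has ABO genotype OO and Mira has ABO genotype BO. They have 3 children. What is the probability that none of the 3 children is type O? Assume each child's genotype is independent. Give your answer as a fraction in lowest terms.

ABO cross OO × BO → 1/2 O, 1/2 B.
So P(type O) = 1/2 per child.
P(not type O) = 1/2 for one child; (1/2)^3 = 1/8.

1/8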